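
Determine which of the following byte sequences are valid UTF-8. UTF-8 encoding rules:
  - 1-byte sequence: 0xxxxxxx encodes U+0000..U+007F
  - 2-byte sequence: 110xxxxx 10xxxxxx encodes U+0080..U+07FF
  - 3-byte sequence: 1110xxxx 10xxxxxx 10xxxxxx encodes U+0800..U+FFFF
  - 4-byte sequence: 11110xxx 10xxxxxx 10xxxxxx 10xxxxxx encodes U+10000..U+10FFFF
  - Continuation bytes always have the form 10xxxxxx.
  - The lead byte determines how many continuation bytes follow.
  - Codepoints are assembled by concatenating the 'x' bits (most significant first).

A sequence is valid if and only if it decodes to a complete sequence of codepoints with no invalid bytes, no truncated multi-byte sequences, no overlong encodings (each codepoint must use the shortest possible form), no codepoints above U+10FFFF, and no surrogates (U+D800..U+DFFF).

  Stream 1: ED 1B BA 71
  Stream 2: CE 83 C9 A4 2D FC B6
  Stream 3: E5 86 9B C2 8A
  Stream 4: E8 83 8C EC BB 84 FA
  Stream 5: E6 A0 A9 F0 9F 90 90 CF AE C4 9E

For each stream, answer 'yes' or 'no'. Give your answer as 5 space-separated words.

Answer: no no yes no yes

Derivation:
Stream 1: error at byte offset 1. INVALID
Stream 2: error at byte offset 5. INVALID
Stream 3: decodes cleanly. VALID
Stream 4: error at byte offset 6. INVALID
Stream 5: decodes cleanly. VALID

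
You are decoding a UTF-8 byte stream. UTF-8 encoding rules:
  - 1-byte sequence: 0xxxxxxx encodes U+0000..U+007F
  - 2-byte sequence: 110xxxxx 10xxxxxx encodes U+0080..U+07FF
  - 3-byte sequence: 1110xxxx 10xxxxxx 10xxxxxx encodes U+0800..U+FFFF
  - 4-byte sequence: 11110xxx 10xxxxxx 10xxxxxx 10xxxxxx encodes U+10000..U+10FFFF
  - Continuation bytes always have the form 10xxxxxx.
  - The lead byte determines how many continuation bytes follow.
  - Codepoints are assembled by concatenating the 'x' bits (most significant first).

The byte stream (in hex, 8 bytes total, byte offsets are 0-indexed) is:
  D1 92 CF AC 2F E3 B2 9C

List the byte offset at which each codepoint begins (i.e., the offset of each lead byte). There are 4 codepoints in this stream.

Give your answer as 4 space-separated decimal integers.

Byte[0]=D1: 2-byte lead, need 1 cont bytes. acc=0x11
Byte[1]=92: continuation. acc=(acc<<6)|0x12=0x452
Completed: cp=U+0452 (starts at byte 0)
Byte[2]=CF: 2-byte lead, need 1 cont bytes. acc=0xF
Byte[3]=AC: continuation. acc=(acc<<6)|0x2C=0x3EC
Completed: cp=U+03EC (starts at byte 2)
Byte[4]=2F: 1-byte ASCII. cp=U+002F
Byte[5]=E3: 3-byte lead, need 2 cont bytes. acc=0x3
Byte[6]=B2: continuation. acc=(acc<<6)|0x32=0xF2
Byte[7]=9C: continuation. acc=(acc<<6)|0x1C=0x3C9C
Completed: cp=U+3C9C (starts at byte 5)

Answer: 0 2 4 5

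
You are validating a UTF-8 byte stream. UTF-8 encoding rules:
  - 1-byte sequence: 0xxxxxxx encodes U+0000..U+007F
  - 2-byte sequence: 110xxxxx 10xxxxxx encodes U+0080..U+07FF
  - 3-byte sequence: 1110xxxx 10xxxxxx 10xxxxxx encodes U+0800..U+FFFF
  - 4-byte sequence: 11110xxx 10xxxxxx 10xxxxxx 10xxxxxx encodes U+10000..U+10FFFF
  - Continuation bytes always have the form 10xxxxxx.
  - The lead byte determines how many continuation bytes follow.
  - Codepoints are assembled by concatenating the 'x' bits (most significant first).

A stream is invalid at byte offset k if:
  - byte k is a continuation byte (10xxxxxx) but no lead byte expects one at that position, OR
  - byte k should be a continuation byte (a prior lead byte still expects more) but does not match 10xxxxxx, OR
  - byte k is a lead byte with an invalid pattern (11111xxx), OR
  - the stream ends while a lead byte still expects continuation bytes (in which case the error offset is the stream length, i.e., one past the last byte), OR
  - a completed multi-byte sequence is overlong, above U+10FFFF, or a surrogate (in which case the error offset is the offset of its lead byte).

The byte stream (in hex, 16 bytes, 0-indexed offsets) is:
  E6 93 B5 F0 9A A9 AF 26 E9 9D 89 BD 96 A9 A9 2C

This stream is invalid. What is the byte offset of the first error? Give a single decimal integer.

Answer: 11

Derivation:
Byte[0]=E6: 3-byte lead, need 2 cont bytes. acc=0x6
Byte[1]=93: continuation. acc=(acc<<6)|0x13=0x193
Byte[2]=B5: continuation. acc=(acc<<6)|0x35=0x64F5
Completed: cp=U+64F5 (starts at byte 0)
Byte[3]=F0: 4-byte lead, need 3 cont bytes. acc=0x0
Byte[4]=9A: continuation. acc=(acc<<6)|0x1A=0x1A
Byte[5]=A9: continuation. acc=(acc<<6)|0x29=0x6A9
Byte[6]=AF: continuation. acc=(acc<<6)|0x2F=0x1AA6F
Completed: cp=U+1AA6F (starts at byte 3)
Byte[7]=26: 1-byte ASCII. cp=U+0026
Byte[8]=E9: 3-byte lead, need 2 cont bytes. acc=0x9
Byte[9]=9D: continuation. acc=(acc<<6)|0x1D=0x25D
Byte[10]=89: continuation. acc=(acc<<6)|0x09=0x9749
Completed: cp=U+9749 (starts at byte 8)
Byte[11]=BD: INVALID lead byte (not 0xxx/110x/1110/11110)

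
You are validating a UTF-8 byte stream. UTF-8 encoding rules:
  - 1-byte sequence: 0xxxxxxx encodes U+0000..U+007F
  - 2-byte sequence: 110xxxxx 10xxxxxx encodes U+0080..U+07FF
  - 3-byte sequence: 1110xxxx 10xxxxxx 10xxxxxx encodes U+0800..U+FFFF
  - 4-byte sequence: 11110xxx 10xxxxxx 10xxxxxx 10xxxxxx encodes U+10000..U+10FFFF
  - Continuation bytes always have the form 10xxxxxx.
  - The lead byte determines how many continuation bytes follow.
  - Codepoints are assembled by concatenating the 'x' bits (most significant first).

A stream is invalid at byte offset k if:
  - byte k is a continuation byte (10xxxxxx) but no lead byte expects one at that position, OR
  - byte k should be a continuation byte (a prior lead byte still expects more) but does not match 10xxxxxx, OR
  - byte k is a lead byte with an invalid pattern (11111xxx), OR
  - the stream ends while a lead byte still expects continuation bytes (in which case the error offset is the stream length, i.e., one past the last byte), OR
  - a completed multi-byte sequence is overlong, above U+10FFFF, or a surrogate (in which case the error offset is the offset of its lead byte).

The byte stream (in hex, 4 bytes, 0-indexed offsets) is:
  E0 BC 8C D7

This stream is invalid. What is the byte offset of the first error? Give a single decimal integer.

Byte[0]=E0: 3-byte lead, need 2 cont bytes. acc=0x0
Byte[1]=BC: continuation. acc=(acc<<6)|0x3C=0x3C
Byte[2]=8C: continuation. acc=(acc<<6)|0x0C=0xF0C
Completed: cp=U+0F0C (starts at byte 0)
Byte[3]=D7: 2-byte lead, need 1 cont bytes. acc=0x17
Byte[4]: stream ended, expected continuation. INVALID

Answer: 4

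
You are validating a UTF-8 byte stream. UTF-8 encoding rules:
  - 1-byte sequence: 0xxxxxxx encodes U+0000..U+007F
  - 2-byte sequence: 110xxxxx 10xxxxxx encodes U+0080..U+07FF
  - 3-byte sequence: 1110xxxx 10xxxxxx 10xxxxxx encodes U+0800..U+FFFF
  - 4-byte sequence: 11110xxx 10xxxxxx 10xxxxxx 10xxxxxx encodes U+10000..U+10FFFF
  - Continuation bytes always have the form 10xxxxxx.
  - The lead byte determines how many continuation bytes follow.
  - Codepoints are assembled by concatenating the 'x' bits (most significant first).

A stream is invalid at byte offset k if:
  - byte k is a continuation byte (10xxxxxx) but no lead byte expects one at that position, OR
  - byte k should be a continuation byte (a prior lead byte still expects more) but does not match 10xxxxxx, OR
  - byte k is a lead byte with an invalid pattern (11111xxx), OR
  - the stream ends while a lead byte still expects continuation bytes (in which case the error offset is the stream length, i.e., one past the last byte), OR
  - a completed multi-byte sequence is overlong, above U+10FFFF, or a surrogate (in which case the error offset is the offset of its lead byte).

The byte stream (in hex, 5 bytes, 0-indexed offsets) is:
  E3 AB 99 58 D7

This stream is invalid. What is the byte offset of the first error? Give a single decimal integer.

Byte[0]=E3: 3-byte lead, need 2 cont bytes. acc=0x3
Byte[1]=AB: continuation. acc=(acc<<6)|0x2B=0xEB
Byte[2]=99: continuation. acc=(acc<<6)|0x19=0x3AD9
Completed: cp=U+3AD9 (starts at byte 0)
Byte[3]=58: 1-byte ASCII. cp=U+0058
Byte[4]=D7: 2-byte lead, need 1 cont bytes. acc=0x17
Byte[5]: stream ended, expected continuation. INVALID

Answer: 5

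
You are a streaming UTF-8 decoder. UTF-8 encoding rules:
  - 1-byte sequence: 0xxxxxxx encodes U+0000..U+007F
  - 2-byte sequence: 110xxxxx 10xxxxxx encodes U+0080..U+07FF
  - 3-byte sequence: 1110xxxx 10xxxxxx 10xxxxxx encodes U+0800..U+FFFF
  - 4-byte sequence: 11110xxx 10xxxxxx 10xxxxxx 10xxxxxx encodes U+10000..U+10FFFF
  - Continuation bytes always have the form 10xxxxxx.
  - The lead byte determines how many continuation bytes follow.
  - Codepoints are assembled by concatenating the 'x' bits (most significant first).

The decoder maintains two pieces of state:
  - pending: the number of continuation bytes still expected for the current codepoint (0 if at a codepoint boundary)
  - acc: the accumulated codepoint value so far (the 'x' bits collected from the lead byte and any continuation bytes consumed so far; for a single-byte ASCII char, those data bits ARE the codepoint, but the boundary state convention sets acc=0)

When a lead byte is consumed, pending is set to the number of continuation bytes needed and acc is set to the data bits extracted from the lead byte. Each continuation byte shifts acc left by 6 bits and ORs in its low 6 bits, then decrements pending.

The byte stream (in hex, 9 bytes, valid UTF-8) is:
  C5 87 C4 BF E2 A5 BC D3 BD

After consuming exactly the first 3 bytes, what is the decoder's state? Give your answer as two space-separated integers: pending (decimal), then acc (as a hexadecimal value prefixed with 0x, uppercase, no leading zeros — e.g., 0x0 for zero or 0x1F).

Answer: 1 0x4

Derivation:
Byte[0]=C5: 2-byte lead. pending=1, acc=0x5
Byte[1]=87: continuation. acc=(acc<<6)|0x07=0x147, pending=0
Byte[2]=C4: 2-byte lead. pending=1, acc=0x4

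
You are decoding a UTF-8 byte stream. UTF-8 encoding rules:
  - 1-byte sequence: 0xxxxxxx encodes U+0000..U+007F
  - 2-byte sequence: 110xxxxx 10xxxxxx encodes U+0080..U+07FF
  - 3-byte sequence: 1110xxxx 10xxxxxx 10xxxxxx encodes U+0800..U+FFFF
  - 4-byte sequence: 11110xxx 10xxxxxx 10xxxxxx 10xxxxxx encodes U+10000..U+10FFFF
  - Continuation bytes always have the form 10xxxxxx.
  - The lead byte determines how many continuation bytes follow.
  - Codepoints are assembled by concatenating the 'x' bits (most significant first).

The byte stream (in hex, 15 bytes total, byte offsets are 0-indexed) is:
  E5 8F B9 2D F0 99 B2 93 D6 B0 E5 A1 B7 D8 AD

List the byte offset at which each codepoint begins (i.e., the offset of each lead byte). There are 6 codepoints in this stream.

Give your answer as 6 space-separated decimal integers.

Byte[0]=E5: 3-byte lead, need 2 cont bytes. acc=0x5
Byte[1]=8F: continuation. acc=(acc<<6)|0x0F=0x14F
Byte[2]=B9: continuation. acc=(acc<<6)|0x39=0x53F9
Completed: cp=U+53F9 (starts at byte 0)
Byte[3]=2D: 1-byte ASCII. cp=U+002D
Byte[4]=F0: 4-byte lead, need 3 cont bytes. acc=0x0
Byte[5]=99: continuation. acc=(acc<<6)|0x19=0x19
Byte[6]=B2: continuation. acc=(acc<<6)|0x32=0x672
Byte[7]=93: continuation. acc=(acc<<6)|0x13=0x19C93
Completed: cp=U+19C93 (starts at byte 4)
Byte[8]=D6: 2-byte lead, need 1 cont bytes. acc=0x16
Byte[9]=B0: continuation. acc=(acc<<6)|0x30=0x5B0
Completed: cp=U+05B0 (starts at byte 8)
Byte[10]=E5: 3-byte lead, need 2 cont bytes. acc=0x5
Byte[11]=A1: continuation. acc=(acc<<6)|0x21=0x161
Byte[12]=B7: continuation. acc=(acc<<6)|0x37=0x5877
Completed: cp=U+5877 (starts at byte 10)
Byte[13]=D8: 2-byte lead, need 1 cont bytes. acc=0x18
Byte[14]=AD: continuation. acc=(acc<<6)|0x2D=0x62D
Completed: cp=U+062D (starts at byte 13)

Answer: 0 3 4 8 10 13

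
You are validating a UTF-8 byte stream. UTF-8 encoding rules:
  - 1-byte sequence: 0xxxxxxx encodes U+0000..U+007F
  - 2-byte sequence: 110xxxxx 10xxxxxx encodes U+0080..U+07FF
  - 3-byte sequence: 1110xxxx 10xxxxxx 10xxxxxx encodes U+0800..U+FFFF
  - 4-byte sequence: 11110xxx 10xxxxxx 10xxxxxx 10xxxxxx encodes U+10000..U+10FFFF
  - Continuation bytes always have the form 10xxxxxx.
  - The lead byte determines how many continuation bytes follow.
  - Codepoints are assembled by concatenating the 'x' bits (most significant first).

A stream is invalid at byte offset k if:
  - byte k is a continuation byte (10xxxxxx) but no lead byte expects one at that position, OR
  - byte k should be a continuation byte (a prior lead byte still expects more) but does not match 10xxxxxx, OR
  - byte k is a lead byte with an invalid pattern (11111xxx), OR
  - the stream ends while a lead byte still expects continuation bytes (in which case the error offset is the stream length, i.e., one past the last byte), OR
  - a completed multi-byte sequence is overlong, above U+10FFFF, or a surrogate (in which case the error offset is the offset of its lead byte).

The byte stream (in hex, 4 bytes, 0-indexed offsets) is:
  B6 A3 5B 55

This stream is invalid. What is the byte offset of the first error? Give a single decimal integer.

Byte[0]=B6: INVALID lead byte (not 0xxx/110x/1110/11110)

Answer: 0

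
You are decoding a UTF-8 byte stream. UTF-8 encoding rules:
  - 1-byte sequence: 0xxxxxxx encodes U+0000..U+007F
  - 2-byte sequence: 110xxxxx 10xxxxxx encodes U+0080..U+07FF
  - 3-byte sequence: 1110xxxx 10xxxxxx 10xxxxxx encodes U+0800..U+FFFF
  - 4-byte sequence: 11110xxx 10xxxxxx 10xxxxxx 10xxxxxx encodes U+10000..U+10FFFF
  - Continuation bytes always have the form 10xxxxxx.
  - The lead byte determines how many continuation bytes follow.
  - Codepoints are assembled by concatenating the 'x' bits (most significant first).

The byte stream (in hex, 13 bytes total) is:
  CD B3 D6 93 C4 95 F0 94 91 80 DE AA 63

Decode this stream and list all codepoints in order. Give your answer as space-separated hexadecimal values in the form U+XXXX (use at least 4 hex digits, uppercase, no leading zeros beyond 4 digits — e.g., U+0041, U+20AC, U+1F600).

Byte[0]=CD: 2-byte lead, need 1 cont bytes. acc=0xD
Byte[1]=B3: continuation. acc=(acc<<6)|0x33=0x373
Completed: cp=U+0373 (starts at byte 0)
Byte[2]=D6: 2-byte lead, need 1 cont bytes. acc=0x16
Byte[3]=93: continuation. acc=(acc<<6)|0x13=0x593
Completed: cp=U+0593 (starts at byte 2)
Byte[4]=C4: 2-byte lead, need 1 cont bytes. acc=0x4
Byte[5]=95: continuation. acc=(acc<<6)|0x15=0x115
Completed: cp=U+0115 (starts at byte 4)
Byte[6]=F0: 4-byte lead, need 3 cont bytes. acc=0x0
Byte[7]=94: continuation. acc=(acc<<6)|0x14=0x14
Byte[8]=91: continuation. acc=(acc<<6)|0x11=0x511
Byte[9]=80: continuation. acc=(acc<<6)|0x00=0x14440
Completed: cp=U+14440 (starts at byte 6)
Byte[10]=DE: 2-byte lead, need 1 cont bytes. acc=0x1E
Byte[11]=AA: continuation. acc=(acc<<6)|0x2A=0x7AA
Completed: cp=U+07AA (starts at byte 10)
Byte[12]=63: 1-byte ASCII. cp=U+0063

Answer: U+0373 U+0593 U+0115 U+14440 U+07AA U+0063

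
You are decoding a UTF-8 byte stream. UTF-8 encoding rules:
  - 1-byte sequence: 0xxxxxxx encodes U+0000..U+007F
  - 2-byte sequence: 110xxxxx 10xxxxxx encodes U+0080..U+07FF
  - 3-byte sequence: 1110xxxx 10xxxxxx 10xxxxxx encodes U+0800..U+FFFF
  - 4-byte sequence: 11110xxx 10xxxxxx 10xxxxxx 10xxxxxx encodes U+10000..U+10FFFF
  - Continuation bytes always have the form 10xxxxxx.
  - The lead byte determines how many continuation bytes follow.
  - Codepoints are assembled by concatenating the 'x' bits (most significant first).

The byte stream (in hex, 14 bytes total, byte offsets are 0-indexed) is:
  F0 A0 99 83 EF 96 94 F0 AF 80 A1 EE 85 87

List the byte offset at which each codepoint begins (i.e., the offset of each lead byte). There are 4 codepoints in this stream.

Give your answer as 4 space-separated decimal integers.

Byte[0]=F0: 4-byte lead, need 3 cont bytes. acc=0x0
Byte[1]=A0: continuation. acc=(acc<<6)|0x20=0x20
Byte[2]=99: continuation. acc=(acc<<6)|0x19=0x819
Byte[3]=83: continuation. acc=(acc<<6)|0x03=0x20643
Completed: cp=U+20643 (starts at byte 0)
Byte[4]=EF: 3-byte lead, need 2 cont bytes. acc=0xF
Byte[5]=96: continuation. acc=(acc<<6)|0x16=0x3D6
Byte[6]=94: continuation. acc=(acc<<6)|0x14=0xF594
Completed: cp=U+F594 (starts at byte 4)
Byte[7]=F0: 4-byte lead, need 3 cont bytes. acc=0x0
Byte[8]=AF: continuation. acc=(acc<<6)|0x2F=0x2F
Byte[9]=80: continuation. acc=(acc<<6)|0x00=0xBC0
Byte[10]=A1: continuation. acc=(acc<<6)|0x21=0x2F021
Completed: cp=U+2F021 (starts at byte 7)
Byte[11]=EE: 3-byte lead, need 2 cont bytes. acc=0xE
Byte[12]=85: continuation. acc=(acc<<6)|0x05=0x385
Byte[13]=87: continuation. acc=(acc<<6)|0x07=0xE147
Completed: cp=U+E147 (starts at byte 11)

Answer: 0 4 7 11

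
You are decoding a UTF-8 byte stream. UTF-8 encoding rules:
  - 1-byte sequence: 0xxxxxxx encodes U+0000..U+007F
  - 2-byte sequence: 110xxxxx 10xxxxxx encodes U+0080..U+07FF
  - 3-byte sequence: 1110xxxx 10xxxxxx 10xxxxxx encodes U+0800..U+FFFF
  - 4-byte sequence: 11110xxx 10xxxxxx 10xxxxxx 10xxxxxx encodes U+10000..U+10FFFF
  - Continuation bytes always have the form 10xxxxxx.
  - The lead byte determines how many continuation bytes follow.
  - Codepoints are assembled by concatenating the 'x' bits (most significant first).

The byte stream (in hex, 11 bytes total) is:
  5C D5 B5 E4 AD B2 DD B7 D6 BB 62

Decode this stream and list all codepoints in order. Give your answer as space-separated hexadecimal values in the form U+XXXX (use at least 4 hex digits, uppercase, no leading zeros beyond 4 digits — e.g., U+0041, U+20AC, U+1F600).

Answer: U+005C U+0575 U+4B72 U+0777 U+05BB U+0062

Derivation:
Byte[0]=5C: 1-byte ASCII. cp=U+005C
Byte[1]=D5: 2-byte lead, need 1 cont bytes. acc=0x15
Byte[2]=B5: continuation. acc=(acc<<6)|0x35=0x575
Completed: cp=U+0575 (starts at byte 1)
Byte[3]=E4: 3-byte lead, need 2 cont bytes. acc=0x4
Byte[4]=AD: continuation. acc=(acc<<6)|0x2D=0x12D
Byte[5]=B2: continuation. acc=(acc<<6)|0x32=0x4B72
Completed: cp=U+4B72 (starts at byte 3)
Byte[6]=DD: 2-byte lead, need 1 cont bytes. acc=0x1D
Byte[7]=B7: continuation. acc=(acc<<6)|0x37=0x777
Completed: cp=U+0777 (starts at byte 6)
Byte[8]=D6: 2-byte lead, need 1 cont bytes. acc=0x16
Byte[9]=BB: continuation. acc=(acc<<6)|0x3B=0x5BB
Completed: cp=U+05BB (starts at byte 8)
Byte[10]=62: 1-byte ASCII. cp=U+0062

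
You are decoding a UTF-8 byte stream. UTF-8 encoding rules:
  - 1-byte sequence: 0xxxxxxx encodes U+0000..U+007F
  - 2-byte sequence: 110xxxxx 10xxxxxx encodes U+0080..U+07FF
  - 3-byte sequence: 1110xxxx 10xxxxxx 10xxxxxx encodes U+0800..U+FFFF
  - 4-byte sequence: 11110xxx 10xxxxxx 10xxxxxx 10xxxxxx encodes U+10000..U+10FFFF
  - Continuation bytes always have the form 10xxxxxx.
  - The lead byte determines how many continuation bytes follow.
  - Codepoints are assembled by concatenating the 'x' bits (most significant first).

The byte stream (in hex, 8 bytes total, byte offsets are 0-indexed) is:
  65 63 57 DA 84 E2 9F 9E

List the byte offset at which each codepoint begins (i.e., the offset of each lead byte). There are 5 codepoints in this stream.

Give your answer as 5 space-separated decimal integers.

Answer: 0 1 2 3 5

Derivation:
Byte[0]=65: 1-byte ASCII. cp=U+0065
Byte[1]=63: 1-byte ASCII. cp=U+0063
Byte[2]=57: 1-byte ASCII. cp=U+0057
Byte[3]=DA: 2-byte lead, need 1 cont bytes. acc=0x1A
Byte[4]=84: continuation. acc=(acc<<6)|0x04=0x684
Completed: cp=U+0684 (starts at byte 3)
Byte[5]=E2: 3-byte lead, need 2 cont bytes. acc=0x2
Byte[6]=9F: continuation. acc=(acc<<6)|0x1F=0x9F
Byte[7]=9E: continuation. acc=(acc<<6)|0x1E=0x27DE
Completed: cp=U+27DE (starts at byte 5)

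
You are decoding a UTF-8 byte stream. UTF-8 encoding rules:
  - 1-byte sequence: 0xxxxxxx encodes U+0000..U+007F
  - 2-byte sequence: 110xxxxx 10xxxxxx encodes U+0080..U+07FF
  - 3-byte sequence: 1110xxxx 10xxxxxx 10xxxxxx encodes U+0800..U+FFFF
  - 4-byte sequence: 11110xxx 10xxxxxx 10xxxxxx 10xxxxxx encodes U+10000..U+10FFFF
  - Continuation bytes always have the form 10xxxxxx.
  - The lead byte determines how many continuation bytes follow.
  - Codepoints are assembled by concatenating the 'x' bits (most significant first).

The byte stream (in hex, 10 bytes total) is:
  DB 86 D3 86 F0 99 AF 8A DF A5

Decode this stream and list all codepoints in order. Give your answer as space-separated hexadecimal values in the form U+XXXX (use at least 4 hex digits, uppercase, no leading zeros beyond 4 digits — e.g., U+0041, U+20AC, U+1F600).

Answer: U+06C6 U+04C6 U+19BCA U+07E5

Derivation:
Byte[0]=DB: 2-byte lead, need 1 cont bytes. acc=0x1B
Byte[1]=86: continuation. acc=(acc<<6)|0x06=0x6C6
Completed: cp=U+06C6 (starts at byte 0)
Byte[2]=D3: 2-byte lead, need 1 cont bytes. acc=0x13
Byte[3]=86: continuation. acc=(acc<<6)|0x06=0x4C6
Completed: cp=U+04C6 (starts at byte 2)
Byte[4]=F0: 4-byte lead, need 3 cont bytes. acc=0x0
Byte[5]=99: continuation. acc=(acc<<6)|0x19=0x19
Byte[6]=AF: continuation. acc=(acc<<6)|0x2F=0x66F
Byte[7]=8A: continuation. acc=(acc<<6)|0x0A=0x19BCA
Completed: cp=U+19BCA (starts at byte 4)
Byte[8]=DF: 2-byte lead, need 1 cont bytes. acc=0x1F
Byte[9]=A5: continuation. acc=(acc<<6)|0x25=0x7E5
Completed: cp=U+07E5 (starts at byte 8)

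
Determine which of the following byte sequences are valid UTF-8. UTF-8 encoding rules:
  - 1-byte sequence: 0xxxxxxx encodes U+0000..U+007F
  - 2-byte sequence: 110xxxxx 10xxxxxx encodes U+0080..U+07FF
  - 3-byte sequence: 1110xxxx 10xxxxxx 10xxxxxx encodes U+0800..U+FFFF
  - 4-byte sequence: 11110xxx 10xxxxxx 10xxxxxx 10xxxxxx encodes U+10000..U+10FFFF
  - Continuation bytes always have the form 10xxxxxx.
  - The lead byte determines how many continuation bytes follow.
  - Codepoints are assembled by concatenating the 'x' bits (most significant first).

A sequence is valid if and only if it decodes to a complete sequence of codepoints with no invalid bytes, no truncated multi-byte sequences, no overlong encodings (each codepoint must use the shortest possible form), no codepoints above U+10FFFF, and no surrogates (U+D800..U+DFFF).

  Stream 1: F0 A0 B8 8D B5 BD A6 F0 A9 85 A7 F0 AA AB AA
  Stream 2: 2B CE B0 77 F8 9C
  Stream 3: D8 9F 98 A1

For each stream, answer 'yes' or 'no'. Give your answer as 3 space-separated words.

Stream 1: error at byte offset 4. INVALID
Stream 2: error at byte offset 4. INVALID
Stream 3: error at byte offset 2. INVALID

Answer: no no no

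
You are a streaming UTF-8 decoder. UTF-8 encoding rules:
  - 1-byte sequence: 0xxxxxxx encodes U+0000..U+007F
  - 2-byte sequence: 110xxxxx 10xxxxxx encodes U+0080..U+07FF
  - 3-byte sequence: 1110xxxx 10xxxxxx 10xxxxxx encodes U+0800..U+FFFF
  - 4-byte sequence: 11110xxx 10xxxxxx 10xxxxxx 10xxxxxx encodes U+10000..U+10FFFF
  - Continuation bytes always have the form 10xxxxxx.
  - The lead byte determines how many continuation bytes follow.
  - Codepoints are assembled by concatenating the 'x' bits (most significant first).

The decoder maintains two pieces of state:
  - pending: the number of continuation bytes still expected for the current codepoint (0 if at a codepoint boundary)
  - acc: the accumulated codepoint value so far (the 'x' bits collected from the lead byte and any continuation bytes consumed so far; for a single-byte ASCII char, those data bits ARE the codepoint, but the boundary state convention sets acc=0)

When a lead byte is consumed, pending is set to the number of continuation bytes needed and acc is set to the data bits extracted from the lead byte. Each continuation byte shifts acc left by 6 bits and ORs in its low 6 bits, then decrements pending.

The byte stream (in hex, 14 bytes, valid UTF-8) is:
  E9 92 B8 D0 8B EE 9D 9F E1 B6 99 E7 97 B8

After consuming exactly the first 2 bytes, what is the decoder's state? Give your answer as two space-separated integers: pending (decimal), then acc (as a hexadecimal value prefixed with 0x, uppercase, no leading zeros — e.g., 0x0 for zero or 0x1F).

Byte[0]=E9: 3-byte lead. pending=2, acc=0x9
Byte[1]=92: continuation. acc=(acc<<6)|0x12=0x252, pending=1

Answer: 1 0x252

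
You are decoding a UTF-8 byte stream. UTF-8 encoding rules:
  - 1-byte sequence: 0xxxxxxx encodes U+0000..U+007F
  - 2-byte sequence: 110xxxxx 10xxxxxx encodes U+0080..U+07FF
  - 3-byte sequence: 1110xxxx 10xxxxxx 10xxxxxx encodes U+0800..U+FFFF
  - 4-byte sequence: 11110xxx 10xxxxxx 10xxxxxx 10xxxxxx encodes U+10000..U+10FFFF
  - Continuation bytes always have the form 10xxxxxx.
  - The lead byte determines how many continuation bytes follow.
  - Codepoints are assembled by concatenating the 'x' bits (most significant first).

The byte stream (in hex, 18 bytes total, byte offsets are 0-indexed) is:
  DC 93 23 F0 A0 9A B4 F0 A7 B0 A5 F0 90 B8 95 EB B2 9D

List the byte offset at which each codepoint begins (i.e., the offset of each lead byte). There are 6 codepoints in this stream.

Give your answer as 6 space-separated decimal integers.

Byte[0]=DC: 2-byte lead, need 1 cont bytes. acc=0x1C
Byte[1]=93: continuation. acc=(acc<<6)|0x13=0x713
Completed: cp=U+0713 (starts at byte 0)
Byte[2]=23: 1-byte ASCII. cp=U+0023
Byte[3]=F0: 4-byte lead, need 3 cont bytes. acc=0x0
Byte[4]=A0: continuation. acc=(acc<<6)|0x20=0x20
Byte[5]=9A: continuation. acc=(acc<<6)|0x1A=0x81A
Byte[6]=B4: continuation. acc=(acc<<6)|0x34=0x206B4
Completed: cp=U+206B4 (starts at byte 3)
Byte[7]=F0: 4-byte lead, need 3 cont bytes. acc=0x0
Byte[8]=A7: continuation. acc=(acc<<6)|0x27=0x27
Byte[9]=B0: continuation. acc=(acc<<6)|0x30=0x9F0
Byte[10]=A5: continuation. acc=(acc<<6)|0x25=0x27C25
Completed: cp=U+27C25 (starts at byte 7)
Byte[11]=F0: 4-byte lead, need 3 cont bytes. acc=0x0
Byte[12]=90: continuation. acc=(acc<<6)|0x10=0x10
Byte[13]=B8: continuation. acc=(acc<<6)|0x38=0x438
Byte[14]=95: continuation. acc=(acc<<6)|0x15=0x10E15
Completed: cp=U+10E15 (starts at byte 11)
Byte[15]=EB: 3-byte lead, need 2 cont bytes. acc=0xB
Byte[16]=B2: continuation. acc=(acc<<6)|0x32=0x2F2
Byte[17]=9D: continuation. acc=(acc<<6)|0x1D=0xBC9D
Completed: cp=U+BC9D (starts at byte 15)

Answer: 0 2 3 7 11 15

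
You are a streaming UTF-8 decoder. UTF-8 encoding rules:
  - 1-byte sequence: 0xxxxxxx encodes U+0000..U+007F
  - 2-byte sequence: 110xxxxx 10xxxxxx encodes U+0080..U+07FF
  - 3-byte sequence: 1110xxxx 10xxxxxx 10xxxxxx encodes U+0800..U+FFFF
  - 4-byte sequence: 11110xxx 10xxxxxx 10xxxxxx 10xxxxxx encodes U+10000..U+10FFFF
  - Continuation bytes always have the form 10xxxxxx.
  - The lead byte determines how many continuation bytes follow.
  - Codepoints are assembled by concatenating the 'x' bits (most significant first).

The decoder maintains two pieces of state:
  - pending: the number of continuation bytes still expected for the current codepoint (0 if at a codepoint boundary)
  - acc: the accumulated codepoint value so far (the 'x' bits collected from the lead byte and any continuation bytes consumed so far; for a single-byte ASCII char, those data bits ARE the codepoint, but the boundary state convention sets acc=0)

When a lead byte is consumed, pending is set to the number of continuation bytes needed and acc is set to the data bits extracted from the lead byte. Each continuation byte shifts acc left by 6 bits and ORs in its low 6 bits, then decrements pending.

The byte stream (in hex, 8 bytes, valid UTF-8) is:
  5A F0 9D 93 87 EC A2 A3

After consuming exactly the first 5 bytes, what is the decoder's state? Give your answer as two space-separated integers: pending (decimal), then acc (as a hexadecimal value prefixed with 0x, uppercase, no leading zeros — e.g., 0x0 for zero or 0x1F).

Answer: 0 0x1D4C7

Derivation:
Byte[0]=5A: 1-byte. pending=0, acc=0x0
Byte[1]=F0: 4-byte lead. pending=3, acc=0x0
Byte[2]=9D: continuation. acc=(acc<<6)|0x1D=0x1D, pending=2
Byte[3]=93: continuation. acc=(acc<<6)|0x13=0x753, pending=1
Byte[4]=87: continuation. acc=(acc<<6)|0x07=0x1D4C7, pending=0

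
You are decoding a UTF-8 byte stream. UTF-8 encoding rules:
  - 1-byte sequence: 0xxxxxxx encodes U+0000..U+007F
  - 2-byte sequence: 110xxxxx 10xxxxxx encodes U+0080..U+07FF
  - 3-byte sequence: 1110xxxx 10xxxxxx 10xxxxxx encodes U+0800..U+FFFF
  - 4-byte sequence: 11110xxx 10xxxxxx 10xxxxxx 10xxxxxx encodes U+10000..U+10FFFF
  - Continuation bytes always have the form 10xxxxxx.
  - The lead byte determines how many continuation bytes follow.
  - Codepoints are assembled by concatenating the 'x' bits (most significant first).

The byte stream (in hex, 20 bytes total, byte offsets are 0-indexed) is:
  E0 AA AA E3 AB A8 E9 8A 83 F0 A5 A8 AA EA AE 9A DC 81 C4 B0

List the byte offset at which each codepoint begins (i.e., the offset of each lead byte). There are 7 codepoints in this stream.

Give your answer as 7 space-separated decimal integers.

Byte[0]=E0: 3-byte lead, need 2 cont bytes. acc=0x0
Byte[1]=AA: continuation. acc=(acc<<6)|0x2A=0x2A
Byte[2]=AA: continuation. acc=(acc<<6)|0x2A=0xAAA
Completed: cp=U+0AAA (starts at byte 0)
Byte[3]=E3: 3-byte lead, need 2 cont bytes. acc=0x3
Byte[4]=AB: continuation. acc=(acc<<6)|0x2B=0xEB
Byte[5]=A8: continuation. acc=(acc<<6)|0x28=0x3AE8
Completed: cp=U+3AE8 (starts at byte 3)
Byte[6]=E9: 3-byte lead, need 2 cont bytes. acc=0x9
Byte[7]=8A: continuation. acc=(acc<<6)|0x0A=0x24A
Byte[8]=83: continuation. acc=(acc<<6)|0x03=0x9283
Completed: cp=U+9283 (starts at byte 6)
Byte[9]=F0: 4-byte lead, need 3 cont bytes. acc=0x0
Byte[10]=A5: continuation. acc=(acc<<6)|0x25=0x25
Byte[11]=A8: continuation. acc=(acc<<6)|0x28=0x968
Byte[12]=AA: continuation. acc=(acc<<6)|0x2A=0x25A2A
Completed: cp=U+25A2A (starts at byte 9)
Byte[13]=EA: 3-byte lead, need 2 cont bytes. acc=0xA
Byte[14]=AE: continuation. acc=(acc<<6)|0x2E=0x2AE
Byte[15]=9A: continuation. acc=(acc<<6)|0x1A=0xAB9A
Completed: cp=U+AB9A (starts at byte 13)
Byte[16]=DC: 2-byte lead, need 1 cont bytes. acc=0x1C
Byte[17]=81: continuation. acc=(acc<<6)|0x01=0x701
Completed: cp=U+0701 (starts at byte 16)
Byte[18]=C4: 2-byte lead, need 1 cont bytes. acc=0x4
Byte[19]=B0: continuation. acc=(acc<<6)|0x30=0x130
Completed: cp=U+0130 (starts at byte 18)

Answer: 0 3 6 9 13 16 18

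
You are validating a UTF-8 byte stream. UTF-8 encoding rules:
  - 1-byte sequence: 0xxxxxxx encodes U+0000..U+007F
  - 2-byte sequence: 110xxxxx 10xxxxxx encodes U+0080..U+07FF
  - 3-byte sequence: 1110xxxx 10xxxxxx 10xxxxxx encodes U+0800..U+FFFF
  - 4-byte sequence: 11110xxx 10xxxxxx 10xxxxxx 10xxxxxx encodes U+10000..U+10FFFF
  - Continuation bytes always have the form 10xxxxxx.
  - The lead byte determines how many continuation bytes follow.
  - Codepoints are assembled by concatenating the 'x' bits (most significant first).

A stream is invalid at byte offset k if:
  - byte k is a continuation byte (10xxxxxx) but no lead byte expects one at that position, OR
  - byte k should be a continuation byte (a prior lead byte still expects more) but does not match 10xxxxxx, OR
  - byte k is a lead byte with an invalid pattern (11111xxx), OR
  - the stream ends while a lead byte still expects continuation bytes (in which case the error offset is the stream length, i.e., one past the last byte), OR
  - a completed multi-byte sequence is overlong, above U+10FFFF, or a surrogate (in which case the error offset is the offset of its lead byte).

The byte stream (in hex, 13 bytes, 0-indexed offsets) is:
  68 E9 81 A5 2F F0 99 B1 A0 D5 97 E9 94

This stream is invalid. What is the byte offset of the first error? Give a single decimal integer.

Byte[0]=68: 1-byte ASCII. cp=U+0068
Byte[1]=E9: 3-byte lead, need 2 cont bytes. acc=0x9
Byte[2]=81: continuation. acc=(acc<<6)|0x01=0x241
Byte[3]=A5: continuation. acc=(acc<<6)|0x25=0x9065
Completed: cp=U+9065 (starts at byte 1)
Byte[4]=2F: 1-byte ASCII. cp=U+002F
Byte[5]=F0: 4-byte lead, need 3 cont bytes. acc=0x0
Byte[6]=99: continuation. acc=(acc<<6)|0x19=0x19
Byte[7]=B1: continuation. acc=(acc<<6)|0x31=0x671
Byte[8]=A0: continuation. acc=(acc<<6)|0x20=0x19C60
Completed: cp=U+19C60 (starts at byte 5)
Byte[9]=D5: 2-byte lead, need 1 cont bytes. acc=0x15
Byte[10]=97: continuation. acc=(acc<<6)|0x17=0x557
Completed: cp=U+0557 (starts at byte 9)
Byte[11]=E9: 3-byte lead, need 2 cont bytes. acc=0x9
Byte[12]=94: continuation. acc=(acc<<6)|0x14=0x254
Byte[13]: stream ended, expected continuation. INVALID

Answer: 13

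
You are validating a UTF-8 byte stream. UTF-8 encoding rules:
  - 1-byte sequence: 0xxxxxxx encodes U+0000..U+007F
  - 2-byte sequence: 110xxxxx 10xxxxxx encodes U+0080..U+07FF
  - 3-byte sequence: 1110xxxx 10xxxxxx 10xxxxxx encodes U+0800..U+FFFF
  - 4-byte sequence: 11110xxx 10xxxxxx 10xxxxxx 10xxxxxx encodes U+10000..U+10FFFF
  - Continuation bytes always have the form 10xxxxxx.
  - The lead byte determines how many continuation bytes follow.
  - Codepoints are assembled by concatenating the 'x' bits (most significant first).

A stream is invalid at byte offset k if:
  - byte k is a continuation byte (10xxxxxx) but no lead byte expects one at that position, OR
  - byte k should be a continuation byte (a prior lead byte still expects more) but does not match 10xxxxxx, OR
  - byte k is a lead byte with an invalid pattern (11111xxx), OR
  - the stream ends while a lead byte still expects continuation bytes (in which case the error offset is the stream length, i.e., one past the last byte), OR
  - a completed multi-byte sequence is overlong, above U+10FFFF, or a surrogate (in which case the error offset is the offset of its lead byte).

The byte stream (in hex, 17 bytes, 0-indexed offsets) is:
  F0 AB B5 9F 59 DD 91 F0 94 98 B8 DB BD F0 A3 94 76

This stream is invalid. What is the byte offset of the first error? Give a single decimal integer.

Byte[0]=F0: 4-byte lead, need 3 cont bytes. acc=0x0
Byte[1]=AB: continuation. acc=(acc<<6)|0x2B=0x2B
Byte[2]=B5: continuation. acc=(acc<<6)|0x35=0xAF5
Byte[3]=9F: continuation. acc=(acc<<6)|0x1F=0x2BD5F
Completed: cp=U+2BD5F (starts at byte 0)
Byte[4]=59: 1-byte ASCII. cp=U+0059
Byte[5]=DD: 2-byte lead, need 1 cont bytes. acc=0x1D
Byte[6]=91: continuation. acc=(acc<<6)|0x11=0x751
Completed: cp=U+0751 (starts at byte 5)
Byte[7]=F0: 4-byte lead, need 3 cont bytes. acc=0x0
Byte[8]=94: continuation. acc=(acc<<6)|0x14=0x14
Byte[9]=98: continuation. acc=(acc<<6)|0x18=0x518
Byte[10]=B8: continuation. acc=(acc<<6)|0x38=0x14638
Completed: cp=U+14638 (starts at byte 7)
Byte[11]=DB: 2-byte lead, need 1 cont bytes. acc=0x1B
Byte[12]=BD: continuation. acc=(acc<<6)|0x3D=0x6FD
Completed: cp=U+06FD (starts at byte 11)
Byte[13]=F0: 4-byte lead, need 3 cont bytes. acc=0x0
Byte[14]=A3: continuation. acc=(acc<<6)|0x23=0x23
Byte[15]=94: continuation. acc=(acc<<6)|0x14=0x8D4
Byte[16]=76: expected 10xxxxxx continuation. INVALID

Answer: 16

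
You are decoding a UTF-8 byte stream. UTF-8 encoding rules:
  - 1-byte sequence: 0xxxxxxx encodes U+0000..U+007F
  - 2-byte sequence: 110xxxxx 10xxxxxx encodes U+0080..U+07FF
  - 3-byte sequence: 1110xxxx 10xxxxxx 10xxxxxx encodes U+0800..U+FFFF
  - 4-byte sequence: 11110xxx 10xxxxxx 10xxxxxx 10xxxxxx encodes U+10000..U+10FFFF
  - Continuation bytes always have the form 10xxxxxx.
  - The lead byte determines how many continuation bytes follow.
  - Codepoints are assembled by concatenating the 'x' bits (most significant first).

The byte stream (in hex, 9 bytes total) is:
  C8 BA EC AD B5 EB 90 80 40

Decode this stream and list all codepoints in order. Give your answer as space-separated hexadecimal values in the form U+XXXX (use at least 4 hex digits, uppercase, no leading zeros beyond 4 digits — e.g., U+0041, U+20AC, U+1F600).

Byte[0]=C8: 2-byte lead, need 1 cont bytes. acc=0x8
Byte[1]=BA: continuation. acc=(acc<<6)|0x3A=0x23A
Completed: cp=U+023A (starts at byte 0)
Byte[2]=EC: 3-byte lead, need 2 cont bytes. acc=0xC
Byte[3]=AD: continuation. acc=(acc<<6)|0x2D=0x32D
Byte[4]=B5: continuation. acc=(acc<<6)|0x35=0xCB75
Completed: cp=U+CB75 (starts at byte 2)
Byte[5]=EB: 3-byte lead, need 2 cont bytes. acc=0xB
Byte[6]=90: continuation. acc=(acc<<6)|0x10=0x2D0
Byte[7]=80: continuation. acc=(acc<<6)|0x00=0xB400
Completed: cp=U+B400 (starts at byte 5)
Byte[8]=40: 1-byte ASCII. cp=U+0040

Answer: U+023A U+CB75 U+B400 U+0040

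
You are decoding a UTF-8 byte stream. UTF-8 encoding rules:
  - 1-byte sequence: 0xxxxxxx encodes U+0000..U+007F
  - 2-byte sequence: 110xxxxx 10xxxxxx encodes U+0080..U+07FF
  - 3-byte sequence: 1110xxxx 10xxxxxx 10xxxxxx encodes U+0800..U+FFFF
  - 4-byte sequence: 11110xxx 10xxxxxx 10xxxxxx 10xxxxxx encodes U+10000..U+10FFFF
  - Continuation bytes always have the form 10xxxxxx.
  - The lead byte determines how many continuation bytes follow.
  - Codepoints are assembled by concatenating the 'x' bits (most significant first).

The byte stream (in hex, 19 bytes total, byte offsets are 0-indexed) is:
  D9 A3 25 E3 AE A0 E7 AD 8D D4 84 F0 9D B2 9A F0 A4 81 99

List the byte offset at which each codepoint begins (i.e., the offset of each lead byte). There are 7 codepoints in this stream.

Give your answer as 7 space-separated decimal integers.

Byte[0]=D9: 2-byte lead, need 1 cont bytes. acc=0x19
Byte[1]=A3: continuation. acc=(acc<<6)|0x23=0x663
Completed: cp=U+0663 (starts at byte 0)
Byte[2]=25: 1-byte ASCII. cp=U+0025
Byte[3]=E3: 3-byte lead, need 2 cont bytes. acc=0x3
Byte[4]=AE: continuation. acc=(acc<<6)|0x2E=0xEE
Byte[5]=A0: continuation. acc=(acc<<6)|0x20=0x3BA0
Completed: cp=U+3BA0 (starts at byte 3)
Byte[6]=E7: 3-byte lead, need 2 cont bytes. acc=0x7
Byte[7]=AD: continuation. acc=(acc<<6)|0x2D=0x1ED
Byte[8]=8D: continuation. acc=(acc<<6)|0x0D=0x7B4D
Completed: cp=U+7B4D (starts at byte 6)
Byte[9]=D4: 2-byte lead, need 1 cont bytes. acc=0x14
Byte[10]=84: continuation. acc=(acc<<6)|0x04=0x504
Completed: cp=U+0504 (starts at byte 9)
Byte[11]=F0: 4-byte lead, need 3 cont bytes. acc=0x0
Byte[12]=9D: continuation. acc=(acc<<6)|0x1D=0x1D
Byte[13]=B2: continuation. acc=(acc<<6)|0x32=0x772
Byte[14]=9A: continuation. acc=(acc<<6)|0x1A=0x1DC9A
Completed: cp=U+1DC9A (starts at byte 11)
Byte[15]=F0: 4-byte lead, need 3 cont bytes. acc=0x0
Byte[16]=A4: continuation. acc=(acc<<6)|0x24=0x24
Byte[17]=81: continuation. acc=(acc<<6)|0x01=0x901
Byte[18]=99: continuation. acc=(acc<<6)|0x19=0x24059
Completed: cp=U+24059 (starts at byte 15)

Answer: 0 2 3 6 9 11 15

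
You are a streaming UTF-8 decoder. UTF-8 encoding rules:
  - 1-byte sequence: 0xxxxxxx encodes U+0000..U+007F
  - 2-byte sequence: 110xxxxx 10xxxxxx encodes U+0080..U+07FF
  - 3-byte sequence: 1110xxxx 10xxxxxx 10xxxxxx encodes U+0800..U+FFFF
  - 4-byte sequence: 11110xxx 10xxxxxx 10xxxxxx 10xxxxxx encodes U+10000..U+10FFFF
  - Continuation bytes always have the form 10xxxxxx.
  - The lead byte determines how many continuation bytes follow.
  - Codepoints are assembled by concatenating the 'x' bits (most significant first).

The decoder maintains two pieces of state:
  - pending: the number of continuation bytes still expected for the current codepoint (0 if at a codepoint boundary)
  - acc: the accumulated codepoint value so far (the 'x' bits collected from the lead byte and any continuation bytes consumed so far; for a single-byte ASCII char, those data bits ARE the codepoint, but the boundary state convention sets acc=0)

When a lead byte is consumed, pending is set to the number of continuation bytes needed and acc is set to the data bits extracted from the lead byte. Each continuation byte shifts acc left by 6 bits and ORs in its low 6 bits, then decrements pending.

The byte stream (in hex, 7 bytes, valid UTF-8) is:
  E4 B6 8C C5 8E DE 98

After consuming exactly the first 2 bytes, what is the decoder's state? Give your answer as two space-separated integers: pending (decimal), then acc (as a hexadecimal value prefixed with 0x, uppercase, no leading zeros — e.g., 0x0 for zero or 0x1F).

Answer: 1 0x136

Derivation:
Byte[0]=E4: 3-byte lead. pending=2, acc=0x4
Byte[1]=B6: continuation. acc=(acc<<6)|0x36=0x136, pending=1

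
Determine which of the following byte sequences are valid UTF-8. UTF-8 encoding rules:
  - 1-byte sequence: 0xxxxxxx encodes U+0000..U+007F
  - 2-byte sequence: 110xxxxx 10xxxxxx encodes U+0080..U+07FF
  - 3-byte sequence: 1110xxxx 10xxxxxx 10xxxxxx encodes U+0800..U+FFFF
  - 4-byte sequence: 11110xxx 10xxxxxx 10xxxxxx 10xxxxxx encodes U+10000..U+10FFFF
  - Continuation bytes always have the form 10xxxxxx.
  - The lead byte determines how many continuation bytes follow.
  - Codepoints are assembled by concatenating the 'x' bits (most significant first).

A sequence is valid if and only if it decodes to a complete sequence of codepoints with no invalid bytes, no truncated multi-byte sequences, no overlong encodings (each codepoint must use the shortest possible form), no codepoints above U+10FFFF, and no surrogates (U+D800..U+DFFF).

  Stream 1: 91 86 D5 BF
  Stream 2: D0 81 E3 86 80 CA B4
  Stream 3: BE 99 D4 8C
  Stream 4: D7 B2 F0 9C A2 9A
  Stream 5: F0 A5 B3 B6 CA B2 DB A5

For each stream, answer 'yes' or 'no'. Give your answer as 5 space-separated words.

Stream 1: error at byte offset 0. INVALID
Stream 2: decodes cleanly. VALID
Stream 3: error at byte offset 0. INVALID
Stream 4: decodes cleanly. VALID
Stream 5: decodes cleanly. VALID

Answer: no yes no yes yes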